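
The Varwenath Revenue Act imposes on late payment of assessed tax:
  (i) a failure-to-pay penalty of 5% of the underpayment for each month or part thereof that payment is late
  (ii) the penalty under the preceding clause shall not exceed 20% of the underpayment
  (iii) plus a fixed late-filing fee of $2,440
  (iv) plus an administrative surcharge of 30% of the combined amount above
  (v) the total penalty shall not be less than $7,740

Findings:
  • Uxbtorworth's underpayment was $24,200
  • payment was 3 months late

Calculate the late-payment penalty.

$7,891

Accrued rate: 5% × 3 = 15%, capped at 20% → 15%
Failure-to-pay penalty: 15% of $24,200 = $3,630
Penalty before surcharge: $3,630 + $2,440 = $6,070
Administrative surcharge: 30% of $6,070 = $1,821
Total penalty: $6,070 + $1,821 = $7,891
Minimum $7,740: $7,891 meets the minimum, no increase.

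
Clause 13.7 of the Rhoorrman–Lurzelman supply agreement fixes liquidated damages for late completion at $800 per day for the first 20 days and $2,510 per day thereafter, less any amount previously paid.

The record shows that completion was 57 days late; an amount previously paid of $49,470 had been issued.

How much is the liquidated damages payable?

First 20 days: 20 × $800 = $16,000
Remaining days: (57 − 20) × $2,510 = $92,870
Accrued per-day damages: $16,000 + $92,870 = $108,870
Less amount previously paid: $108,870 − $49,470 = $59,400

$59,400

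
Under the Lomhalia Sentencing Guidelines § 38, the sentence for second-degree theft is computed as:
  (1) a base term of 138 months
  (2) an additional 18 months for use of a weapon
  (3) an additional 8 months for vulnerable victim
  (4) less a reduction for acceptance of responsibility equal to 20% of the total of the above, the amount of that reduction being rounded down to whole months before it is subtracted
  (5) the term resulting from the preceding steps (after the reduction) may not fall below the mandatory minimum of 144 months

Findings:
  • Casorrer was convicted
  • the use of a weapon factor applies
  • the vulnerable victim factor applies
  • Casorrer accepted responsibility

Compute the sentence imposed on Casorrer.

Use of a weapon enhancement: +18 months
Vulnerable victim enhancement: +8 months
Adjusted term: 138 months + 18 months + 8 months = 164 months
Acceptance of responsibility reduction: 20% of 164 months = 32 months (rounded down)
After reduction: 164 − 32 = 132 months
Minimum 144 months: 132 months is below the minimum → 144 months

144 months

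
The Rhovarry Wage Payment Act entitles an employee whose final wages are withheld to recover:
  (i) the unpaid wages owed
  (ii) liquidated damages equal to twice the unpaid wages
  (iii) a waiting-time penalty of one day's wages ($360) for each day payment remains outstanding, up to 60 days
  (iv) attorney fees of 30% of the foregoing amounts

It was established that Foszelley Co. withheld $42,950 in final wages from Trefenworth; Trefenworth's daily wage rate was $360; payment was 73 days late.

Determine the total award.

$195,585

Doubled: 2 × $42,950 = $85,900
Penalty days: min(73, 60) = 60
Waiting-time penalty: 60 × $360 = $21,600
Subtotal: $42,950 + $85,900 + $21,600 = $150,450
Attorney fees: 30% of $150,450 = $45,135
Total award: $150,450 + $45,135 = $195,585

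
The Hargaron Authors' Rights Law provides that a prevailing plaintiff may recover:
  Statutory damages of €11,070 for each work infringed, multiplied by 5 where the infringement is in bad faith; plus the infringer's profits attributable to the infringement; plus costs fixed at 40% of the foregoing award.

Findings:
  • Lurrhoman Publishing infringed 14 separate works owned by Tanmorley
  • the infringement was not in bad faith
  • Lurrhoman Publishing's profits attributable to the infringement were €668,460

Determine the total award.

Statutory damages: 14 × €11,070 = €154,980
Infringement not in bad faith: no ×5 enhancement.
Combined award: €154,980 + €668,460 = €823,440
Costs: 40% of €823,440 = €329,376
Award plus costs: €823,440 + €329,376 = €1,152,816

€1,152,816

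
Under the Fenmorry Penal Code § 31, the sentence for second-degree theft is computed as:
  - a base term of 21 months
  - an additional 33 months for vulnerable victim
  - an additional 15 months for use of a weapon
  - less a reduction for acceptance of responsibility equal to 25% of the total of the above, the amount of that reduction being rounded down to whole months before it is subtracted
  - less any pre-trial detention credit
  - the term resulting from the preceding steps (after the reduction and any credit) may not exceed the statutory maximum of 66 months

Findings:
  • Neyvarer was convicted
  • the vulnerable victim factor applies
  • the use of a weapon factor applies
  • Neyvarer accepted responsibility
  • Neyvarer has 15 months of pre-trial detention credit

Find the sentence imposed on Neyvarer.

Vulnerable victim enhancement: +33 months
Use of a weapon enhancement: +15 months
Adjusted term: 21 months + 33 months + 15 months = 69 months
Acceptance of responsibility reduction: 25% of 69 months = 17 months (rounded down)
After reduction: 69 − 17 = 52 months
Less pre-trial detention credit: 52 months − 15 months = 37 months
Cap at 66 months: 37 months is within the cap, no reduction.

37 months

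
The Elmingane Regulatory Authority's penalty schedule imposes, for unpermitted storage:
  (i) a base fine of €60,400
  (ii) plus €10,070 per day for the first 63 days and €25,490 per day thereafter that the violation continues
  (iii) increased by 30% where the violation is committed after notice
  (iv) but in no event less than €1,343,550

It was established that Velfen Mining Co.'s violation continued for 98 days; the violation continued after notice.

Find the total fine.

First 63 days: 63 × €10,070 = €634,410
Remaining days: (98 − 63) × €25,490 = €892,150
Per-day component: €634,410 + €892,150 = €1,526,560
Base plus per-day: €60,400 + €1,526,560 = €1,586,960
Enhancement: 30% of €1,586,960 = €476,088
Enhanced fine: €1,586,960 + €476,088 = €2,063,048
Minimum €1,343,550: €2,063,048 meets the minimum, no increase.

€2,063,048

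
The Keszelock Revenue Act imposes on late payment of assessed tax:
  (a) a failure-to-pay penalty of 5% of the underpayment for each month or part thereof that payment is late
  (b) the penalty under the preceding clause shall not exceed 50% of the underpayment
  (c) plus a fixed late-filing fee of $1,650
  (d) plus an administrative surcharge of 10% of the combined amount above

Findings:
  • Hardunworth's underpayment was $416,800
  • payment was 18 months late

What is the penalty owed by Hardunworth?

Penalty: $231,055

Accrued rate: 5% × 18 = 90%, capped at 50% → 50%
Failure-to-pay penalty: 50% of $416,800 = $208,400
Penalty before surcharge: $208,400 + $1,650 = $210,050
Administrative surcharge: 10% of $210,050 = $21,005
Total penalty: $210,050 + $21,005 = $231,055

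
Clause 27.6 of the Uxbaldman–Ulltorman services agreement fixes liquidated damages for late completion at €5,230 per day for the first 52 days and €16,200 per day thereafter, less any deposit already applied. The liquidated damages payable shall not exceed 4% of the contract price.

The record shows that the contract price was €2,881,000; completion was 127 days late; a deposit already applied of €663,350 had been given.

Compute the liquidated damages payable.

€115,240

First 52 days: 52 × €5,230 = €271,960
Remaining days: (127 − 52) × €16,200 = €1,215,000
Accrued per-day damages: €271,960 + €1,215,000 = €1,486,960
Less deposit already applied: €1,486,960 − €663,350 = €823,610
Cap: 4% of €2,881,000 = €115,240
Cap at €115,240: €823,610 exceeds the cap → €115,240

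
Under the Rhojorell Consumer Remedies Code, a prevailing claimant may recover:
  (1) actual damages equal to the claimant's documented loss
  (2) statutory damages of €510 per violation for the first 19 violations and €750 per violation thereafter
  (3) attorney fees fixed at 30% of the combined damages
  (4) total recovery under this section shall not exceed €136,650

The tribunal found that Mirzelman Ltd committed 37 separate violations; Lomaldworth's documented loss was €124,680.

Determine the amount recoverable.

First 19 violations: 19 × €510 = €9,690
Remaining violations: (37 − 19) × €750 = €13,500
Statutory damages: €9,690 + €13,500 = €23,190
Combined damages: €124,680 + €23,190 = €147,870
Attorney fees: 30% of €147,870 = €44,361
Total before cap: €147,870 + €44,361 = €192,231
Cap at €136,650: €192,231 exceeds the cap → €136,650

€136,650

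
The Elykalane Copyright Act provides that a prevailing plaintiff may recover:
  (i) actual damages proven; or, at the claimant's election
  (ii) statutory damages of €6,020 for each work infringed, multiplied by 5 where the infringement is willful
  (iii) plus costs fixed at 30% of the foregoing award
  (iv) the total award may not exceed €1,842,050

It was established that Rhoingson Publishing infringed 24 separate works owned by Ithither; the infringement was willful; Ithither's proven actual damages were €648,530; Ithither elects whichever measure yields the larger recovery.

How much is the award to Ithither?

Statutory damages: 24 × €6,020 = €144,480
Multiplied by 5: 5 × €144,480 = €722,400
Greater of actual damages (€648,530) or enhanced statutory damages (€722,400): €722,400
Costs: 30% of €722,400 = €216,720
Award plus costs: €722,400 + €216,720 = €939,120
Cap at €1,842,050: €939,120 is within the cap, no reduction.

€939,120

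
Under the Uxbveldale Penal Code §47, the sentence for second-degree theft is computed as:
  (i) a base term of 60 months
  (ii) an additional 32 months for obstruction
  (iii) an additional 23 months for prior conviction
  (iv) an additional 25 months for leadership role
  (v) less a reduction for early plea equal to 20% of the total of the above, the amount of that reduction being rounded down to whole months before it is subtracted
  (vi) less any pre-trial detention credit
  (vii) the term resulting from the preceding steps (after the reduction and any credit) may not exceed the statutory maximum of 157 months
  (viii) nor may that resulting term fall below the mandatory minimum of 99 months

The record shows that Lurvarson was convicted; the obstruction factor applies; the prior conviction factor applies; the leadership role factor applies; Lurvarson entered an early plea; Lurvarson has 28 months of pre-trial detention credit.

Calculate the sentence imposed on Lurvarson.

Sentence: 99 months

Obstruction enhancement: +32 months
Prior conviction enhancement: +23 months
Leadership role enhancement: +25 months
Adjusted term: 60 months + 32 months + 23 months + 25 months = 140 months
Early plea reduction: 20% of 140 months = 28 months (rounded down)
After reduction: 140 − 28 = 112 months
Less pre-trial detention credit: 112 months − 28 months = 84 months
Cap at 157 months: 84 months is within the cap, no reduction.
Minimum 99 months: 84 months is below the minimum → 99 months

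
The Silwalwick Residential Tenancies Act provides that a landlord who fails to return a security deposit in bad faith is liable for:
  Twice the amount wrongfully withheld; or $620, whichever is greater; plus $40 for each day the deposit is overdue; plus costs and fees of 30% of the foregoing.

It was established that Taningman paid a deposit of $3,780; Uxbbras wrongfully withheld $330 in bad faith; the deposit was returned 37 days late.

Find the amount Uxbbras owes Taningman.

Recovery: $2,782

Doubled: 2 × $330 = $660
Minimum $620: $660 meets the minimum, no increase.
Late-return penalty: 37 × $40 = $1,480
Damages plus late penalty: $660 + $1,480 = $2,140
Costs and fees: 30% of $2,140 = $642
Total recovery: $2,140 + $642 = $2,782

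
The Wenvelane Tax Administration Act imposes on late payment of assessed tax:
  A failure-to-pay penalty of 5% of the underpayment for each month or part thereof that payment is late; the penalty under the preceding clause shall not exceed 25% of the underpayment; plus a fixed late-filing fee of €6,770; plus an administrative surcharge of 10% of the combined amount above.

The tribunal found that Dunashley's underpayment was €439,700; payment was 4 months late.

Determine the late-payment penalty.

€104,181

Accrued rate: 5% × 4 = 20%, capped at 25% → 20%
Failure-to-pay penalty: 20% of €439,700 = €87,940
Penalty before surcharge: €87,940 + €6,770 = €94,710
Administrative surcharge: 10% of €94,710 = €9,471
Total penalty: €94,710 + €9,471 = €104,181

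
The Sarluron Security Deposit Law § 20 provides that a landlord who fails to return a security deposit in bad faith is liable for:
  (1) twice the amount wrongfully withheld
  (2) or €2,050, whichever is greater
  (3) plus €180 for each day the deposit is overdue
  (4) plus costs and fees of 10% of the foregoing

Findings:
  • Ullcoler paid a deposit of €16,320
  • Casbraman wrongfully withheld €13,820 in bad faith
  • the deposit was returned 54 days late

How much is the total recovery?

€41,096

Doubled: 2 × €13,820 = €27,640
Minimum €2,050: €27,640 meets the minimum, no increase.
Late-return penalty: 54 × €180 = €9,720
Damages plus late penalty: €27,640 + €9,720 = €37,360
Costs and fees: 10% of €37,360 = €3,736
Total recovery: €37,360 + €3,736 = €41,096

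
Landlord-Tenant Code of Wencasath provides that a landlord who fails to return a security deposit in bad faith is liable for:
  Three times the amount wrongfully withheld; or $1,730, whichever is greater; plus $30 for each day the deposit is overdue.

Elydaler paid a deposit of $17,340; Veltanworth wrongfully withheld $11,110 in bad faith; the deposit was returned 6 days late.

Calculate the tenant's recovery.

$33,510

Trebled: 3 × $11,110 = $33,330
Minimum $1,730: $33,330 meets the minimum, no increase.
Late-return penalty: 6 × $30 = $180
Damages plus late penalty: $33,330 + $180 = $33,510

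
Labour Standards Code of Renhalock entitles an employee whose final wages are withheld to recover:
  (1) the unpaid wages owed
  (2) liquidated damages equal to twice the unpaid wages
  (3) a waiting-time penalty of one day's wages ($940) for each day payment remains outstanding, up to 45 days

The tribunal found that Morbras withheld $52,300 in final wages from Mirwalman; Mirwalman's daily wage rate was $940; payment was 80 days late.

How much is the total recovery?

Doubled: 2 × $52,300 = $104,600
Penalty days: min(80, 45) = 45
Waiting-time penalty: 45 × $940 = $42,300
Total award: $52,300 + $104,600 + $42,300 = $199,200

Total award: $199,200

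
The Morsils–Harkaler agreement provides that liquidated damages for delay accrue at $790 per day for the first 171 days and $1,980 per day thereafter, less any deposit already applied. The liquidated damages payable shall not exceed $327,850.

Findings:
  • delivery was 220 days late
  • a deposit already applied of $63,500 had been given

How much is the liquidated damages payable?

First 171 days: 171 × $790 = $135,090
Remaining days: (220 − 171) × $1,980 = $97,020
Accrued per-day damages: $135,090 + $97,020 = $232,110
Less deposit already applied: $232,110 − $63,500 = $168,610
Cap at $327,850: $168,610 is within the cap, no reduction.

Liquidated damages: $168,610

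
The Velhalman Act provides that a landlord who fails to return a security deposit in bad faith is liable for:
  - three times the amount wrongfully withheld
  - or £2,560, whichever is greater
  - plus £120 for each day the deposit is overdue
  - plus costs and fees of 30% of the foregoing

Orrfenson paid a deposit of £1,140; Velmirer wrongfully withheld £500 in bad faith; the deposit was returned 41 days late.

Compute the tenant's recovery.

Trebled: 3 × £500 = £1,500
Minimum £2,560: £1,500 is below the minimum → £2,560
Late-return penalty: 41 × £120 = £4,920
Damages plus late penalty: £2,560 + £4,920 = £7,480
Costs and fees: 30% of £7,480 = £2,244
Total recovery: £7,480 + £2,244 = £9,724

£9,724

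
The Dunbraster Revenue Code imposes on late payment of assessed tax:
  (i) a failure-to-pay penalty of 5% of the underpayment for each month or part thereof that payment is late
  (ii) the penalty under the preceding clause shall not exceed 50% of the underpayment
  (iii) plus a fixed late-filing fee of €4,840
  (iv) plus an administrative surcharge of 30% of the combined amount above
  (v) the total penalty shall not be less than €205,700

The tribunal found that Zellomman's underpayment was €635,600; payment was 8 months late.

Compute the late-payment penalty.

Penalty: €336,804

Accrued rate: 5% × 8 = 40%, capped at 50% → 40%
Failure-to-pay penalty: 40% of €635,600 = €254,240
Penalty before surcharge: €254,240 + €4,840 = €259,080
Administrative surcharge: 30% of €259,080 = €77,724
Total penalty: €259,080 + €77,724 = €336,804
Minimum €205,700: €336,804 meets the minimum, no increase.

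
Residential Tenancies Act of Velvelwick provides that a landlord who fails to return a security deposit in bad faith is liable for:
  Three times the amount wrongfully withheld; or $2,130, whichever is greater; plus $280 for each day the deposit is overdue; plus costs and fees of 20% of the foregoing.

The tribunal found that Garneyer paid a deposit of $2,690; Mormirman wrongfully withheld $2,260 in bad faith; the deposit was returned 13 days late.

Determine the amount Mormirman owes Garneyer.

Trebled: 3 × $2,260 = $6,780
Minimum $2,130: $6,780 meets the minimum, no increase.
Late-return penalty: 13 × $280 = $3,640
Damages plus late penalty: $6,780 + $3,640 = $10,420
Costs and fees: 20% of $10,420 = $2,084
Total recovery: $10,420 + $2,084 = $12,504

$12,504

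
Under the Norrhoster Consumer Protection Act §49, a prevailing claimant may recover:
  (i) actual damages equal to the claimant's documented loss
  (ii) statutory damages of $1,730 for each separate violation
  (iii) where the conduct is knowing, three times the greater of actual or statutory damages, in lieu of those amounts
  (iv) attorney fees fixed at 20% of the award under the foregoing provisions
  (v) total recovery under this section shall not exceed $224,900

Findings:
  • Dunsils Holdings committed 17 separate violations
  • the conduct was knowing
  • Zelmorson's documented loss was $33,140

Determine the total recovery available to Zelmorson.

Statutory damages: 17 × $1,730 = $29,410
Greater of actual damages ($33,140) or statutory damages ($29,410): $33,140
Trebled: 3 × $33,140 = $99,420
Attorney fees: 20% of $99,420 = $19,884
Total before cap: $99,420 + $19,884 = $119,304
Cap at $224,900: $119,304 is within the cap, no reduction.

$119,304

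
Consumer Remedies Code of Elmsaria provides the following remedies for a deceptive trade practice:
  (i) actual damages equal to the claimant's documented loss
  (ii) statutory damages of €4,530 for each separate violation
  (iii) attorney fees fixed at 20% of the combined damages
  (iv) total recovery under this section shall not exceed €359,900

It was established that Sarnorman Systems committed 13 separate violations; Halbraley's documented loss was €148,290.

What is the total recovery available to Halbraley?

Statutory damages: 13 × €4,530 = €58,890
Combined damages: €148,290 + €58,890 = €207,180
Attorney fees: 20% of €207,180 = €41,436
Total before cap: €207,180 + €41,436 = €248,616
Cap at €359,900: €248,616 is within the cap, no reduction.

€248,616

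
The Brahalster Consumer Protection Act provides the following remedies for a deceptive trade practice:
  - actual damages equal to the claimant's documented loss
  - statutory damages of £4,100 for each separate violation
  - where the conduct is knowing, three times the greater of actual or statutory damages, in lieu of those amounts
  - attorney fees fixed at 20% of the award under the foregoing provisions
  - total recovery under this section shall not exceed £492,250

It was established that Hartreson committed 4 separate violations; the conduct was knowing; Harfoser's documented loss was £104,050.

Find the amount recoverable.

Statutory damages: 4 × £4,100 = £16,400
Greater of actual damages (£104,050) or statutory damages (£16,400): £104,050
Trebled: 3 × £104,050 = £312,150
Attorney fees: 20% of £312,150 = £62,430
Total before cap: £312,150 + £62,430 = £374,580
Cap at £492,250: £374,580 is within the cap, no reduction.

£374,580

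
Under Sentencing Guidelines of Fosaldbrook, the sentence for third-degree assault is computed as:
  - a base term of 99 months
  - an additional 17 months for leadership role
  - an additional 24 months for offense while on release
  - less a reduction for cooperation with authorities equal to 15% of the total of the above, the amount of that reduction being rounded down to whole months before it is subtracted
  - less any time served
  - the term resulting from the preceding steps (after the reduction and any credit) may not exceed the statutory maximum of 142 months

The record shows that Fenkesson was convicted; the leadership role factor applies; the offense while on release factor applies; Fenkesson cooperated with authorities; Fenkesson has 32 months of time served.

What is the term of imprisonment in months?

Leadership role enhancement: +17 months
Offense while on release enhancement: +24 months
Adjusted term: 99 months + 17 months + 24 months = 140 months
Cooperation with authorities reduction: 15% of 140 months = 21 months (rounded down)
After reduction: 140 − 21 = 119 months
Less time served: 119 months − 32 months = 87 months
Cap at 142 months: 87 months is within the cap, no reduction.

Sentence: 87 months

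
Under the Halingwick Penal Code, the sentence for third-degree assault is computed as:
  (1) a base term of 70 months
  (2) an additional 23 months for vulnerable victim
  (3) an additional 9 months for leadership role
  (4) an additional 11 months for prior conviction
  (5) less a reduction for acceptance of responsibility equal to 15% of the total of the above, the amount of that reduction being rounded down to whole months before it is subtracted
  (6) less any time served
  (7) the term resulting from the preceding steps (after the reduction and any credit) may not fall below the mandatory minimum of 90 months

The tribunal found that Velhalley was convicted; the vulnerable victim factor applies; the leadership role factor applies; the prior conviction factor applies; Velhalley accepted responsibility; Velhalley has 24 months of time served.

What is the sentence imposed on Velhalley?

90 months

Vulnerable victim enhancement: +23 months
Leadership role enhancement: +9 months
Prior conviction enhancement: +11 months
Adjusted term: 70 months + 23 months + 9 months + 11 months = 113 months
Acceptance of responsibility reduction: 15% of 113 months = 16 months (rounded down)
After reduction: 113 − 16 = 97 months
Less time served: 97 months − 24 months = 73 months
Minimum 90 months: 73 months is below the minimum → 90 months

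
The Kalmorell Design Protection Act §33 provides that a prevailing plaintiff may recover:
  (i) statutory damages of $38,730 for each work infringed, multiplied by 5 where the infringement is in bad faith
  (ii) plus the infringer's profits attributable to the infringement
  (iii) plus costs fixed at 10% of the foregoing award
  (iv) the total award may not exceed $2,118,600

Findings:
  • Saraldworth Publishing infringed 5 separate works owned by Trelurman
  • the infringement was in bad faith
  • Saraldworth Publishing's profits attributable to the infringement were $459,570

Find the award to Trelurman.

Statutory damages: 5 × $38,730 = $193,650
Multiplied by 5: 5 × $193,650 = $968,250
Combined award: $968,250 + $459,570 = $1,427,820
Costs: 10% of $1,427,820 = $142,782
Award plus costs: $1,427,820 + $142,782 = $1,570,602
Cap at $2,118,600: $1,570,602 is within the cap, no reduction.

$1,570,602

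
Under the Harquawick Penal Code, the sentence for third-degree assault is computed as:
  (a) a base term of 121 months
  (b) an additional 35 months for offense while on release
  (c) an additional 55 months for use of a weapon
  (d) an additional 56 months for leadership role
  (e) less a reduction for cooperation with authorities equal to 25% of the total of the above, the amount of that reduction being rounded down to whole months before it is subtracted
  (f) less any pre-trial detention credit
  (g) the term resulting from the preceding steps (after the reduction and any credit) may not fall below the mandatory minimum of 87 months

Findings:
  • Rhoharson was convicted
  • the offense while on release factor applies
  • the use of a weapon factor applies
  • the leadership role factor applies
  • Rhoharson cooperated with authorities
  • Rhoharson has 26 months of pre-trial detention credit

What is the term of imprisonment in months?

Offense while on release enhancement: +35 months
Use of a weapon enhancement: +55 months
Leadership role enhancement: +56 months
Adjusted term: 121 months + 35 months + 55 months + 56 months = 267 months
Cooperation with authorities reduction: 25% of 267 months = 66 months (rounded down)
After reduction: 267 − 66 = 201 months
Less pre-trial detention credit: 201 months − 26 months = 175 months
Minimum 87 months: 175 months meets the minimum, no increase.

175 months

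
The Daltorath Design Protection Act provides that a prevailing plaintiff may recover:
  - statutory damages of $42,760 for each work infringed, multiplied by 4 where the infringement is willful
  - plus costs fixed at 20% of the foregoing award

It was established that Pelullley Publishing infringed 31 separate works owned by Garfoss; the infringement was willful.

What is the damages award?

$6,362,688

Statutory damages: 31 × $42,760 = $1,325,560
Multiplied by 4: 4 × $1,325,560 = $5,302,240
Costs: 20% of $5,302,240 = $1,060,448
Award plus costs: $5,302,240 + $1,060,448 = $6,362,688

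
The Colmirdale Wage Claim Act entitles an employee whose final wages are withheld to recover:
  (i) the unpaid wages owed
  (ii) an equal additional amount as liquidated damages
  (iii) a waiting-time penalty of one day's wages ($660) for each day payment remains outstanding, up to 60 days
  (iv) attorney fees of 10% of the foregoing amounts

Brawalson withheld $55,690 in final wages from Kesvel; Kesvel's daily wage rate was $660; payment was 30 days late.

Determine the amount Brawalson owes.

$144,298

Liquidated damages (equal amount): $55,690
Penalty days: min(30, 60) = 30
Waiting-time penalty: 30 × $660 = $19,800
Subtotal: $55,690 + $55,690 + $19,800 = $131,180
Attorney fees: 10% of $131,180 = $13,118
Total award: $131,180 + $13,118 = $144,298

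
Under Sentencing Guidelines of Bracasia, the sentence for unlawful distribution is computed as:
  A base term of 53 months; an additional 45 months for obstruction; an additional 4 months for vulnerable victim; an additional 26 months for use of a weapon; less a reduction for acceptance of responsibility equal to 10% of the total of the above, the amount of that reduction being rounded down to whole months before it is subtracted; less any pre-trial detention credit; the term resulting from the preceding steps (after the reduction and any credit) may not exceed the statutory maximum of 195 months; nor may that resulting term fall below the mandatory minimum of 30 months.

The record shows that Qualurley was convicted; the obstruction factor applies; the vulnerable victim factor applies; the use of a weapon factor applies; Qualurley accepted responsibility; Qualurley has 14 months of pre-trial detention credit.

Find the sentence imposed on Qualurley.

Sentence: 102 months

Obstruction enhancement: +45 months
Vulnerable victim enhancement: +4 months
Use of a weapon enhancement: +26 months
Adjusted term: 53 months + 45 months + 4 months + 26 months = 128 months
Acceptance of responsibility reduction: 10% of 128 months = 12 months (rounded down)
After reduction: 128 − 12 = 116 months
Less pre-trial detention credit: 116 months − 14 months = 102 months
Cap at 195 months: 102 months is within the cap, no reduction.
Minimum 30 months: 102 months meets the minimum, no increase.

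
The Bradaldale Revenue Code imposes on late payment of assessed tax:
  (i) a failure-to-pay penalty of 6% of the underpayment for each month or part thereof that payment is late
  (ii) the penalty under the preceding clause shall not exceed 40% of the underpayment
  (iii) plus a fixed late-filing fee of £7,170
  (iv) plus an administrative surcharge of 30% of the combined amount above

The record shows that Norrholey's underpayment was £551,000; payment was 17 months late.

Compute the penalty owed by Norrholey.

£295,841

Accrued rate: 6% × 17 = 102%, capped at 40% → 40%
Failure-to-pay penalty: 40% of £551,000 = £220,400
Penalty before surcharge: £220,400 + £7,170 = £227,570
Administrative surcharge: 30% of £227,570 = £68,271
Total penalty: £227,570 + £68,271 = £295,841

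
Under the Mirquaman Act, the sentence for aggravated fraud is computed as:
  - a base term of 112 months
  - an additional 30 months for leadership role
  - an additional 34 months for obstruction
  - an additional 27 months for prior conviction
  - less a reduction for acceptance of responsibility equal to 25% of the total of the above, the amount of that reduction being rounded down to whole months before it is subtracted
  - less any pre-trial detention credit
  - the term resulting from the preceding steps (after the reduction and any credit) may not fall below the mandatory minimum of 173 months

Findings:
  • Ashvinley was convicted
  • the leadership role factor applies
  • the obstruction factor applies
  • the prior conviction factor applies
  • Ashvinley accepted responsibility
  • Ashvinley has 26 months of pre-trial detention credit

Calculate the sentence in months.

173 months

Leadership role enhancement: +30 months
Obstruction enhancement: +34 months
Prior conviction enhancement: +27 months
Adjusted term: 112 months + 30 months + 34 months + 27 months = 203 months
Acceptance of responsibility reduction: 25% of 203 months = 50 months (rounded down)
After reduction: 203 − 50 = 153 months
Less pre-trial detention credit: 153 months − 26 months = 127 months
Minimum 173 months: 127 months is below the minimum → 173 months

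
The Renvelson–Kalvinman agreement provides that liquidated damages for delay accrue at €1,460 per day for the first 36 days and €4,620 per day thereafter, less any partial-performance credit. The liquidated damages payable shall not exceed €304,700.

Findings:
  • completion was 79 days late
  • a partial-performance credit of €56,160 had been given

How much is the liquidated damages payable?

€195,060

First 36 days: 36 × €1,460 = €52,560
Remaining days: (79 − 36) × €4,620 = €198,660
Accrued per-day damages: €52,560 + €198,660 = €251,220
Less partial-performance credit: €251,220 − €56,160 = €195,060
Cap at €304,700: €195,060 is within the cap, no reduction.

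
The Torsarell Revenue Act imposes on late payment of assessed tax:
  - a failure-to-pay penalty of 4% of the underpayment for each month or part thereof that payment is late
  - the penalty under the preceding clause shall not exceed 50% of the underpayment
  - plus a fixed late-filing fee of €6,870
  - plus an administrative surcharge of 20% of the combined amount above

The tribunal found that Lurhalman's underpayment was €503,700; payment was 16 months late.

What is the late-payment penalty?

€310,464

Accrued rate: 4% × 16 = 64%, capped at 50% → 50%
Failure-to-pay penalty: 50% of €503,700 = €251,850
Penalty before surcharge: €251,850 + €6,870 = €258,720
Administrative surcharge: 20% of €258,720 = €51,744
Total penalty: €258,720 + €51,744 = €310,464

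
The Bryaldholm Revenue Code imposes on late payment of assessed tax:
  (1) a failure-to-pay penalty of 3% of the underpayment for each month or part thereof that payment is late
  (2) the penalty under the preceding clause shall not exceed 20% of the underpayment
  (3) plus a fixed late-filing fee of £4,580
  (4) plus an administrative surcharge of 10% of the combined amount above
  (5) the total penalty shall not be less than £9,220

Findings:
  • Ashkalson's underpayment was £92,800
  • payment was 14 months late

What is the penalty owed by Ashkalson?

Accrued rate: 3% × 14 = 42%, capped at 20% → 20%
Failure-to-pay penalty: 20% of £92,800 = £18,560
Penalty before surcharge: £18,560 + £4,580 = £23,140
Administrative surcharge: 10% of £23,140 = £2,314
Total penalty: £23,140 + £2,314 = £25,454
Minimum £9,220: £25,454 meets the minimum, no increase.

£25,454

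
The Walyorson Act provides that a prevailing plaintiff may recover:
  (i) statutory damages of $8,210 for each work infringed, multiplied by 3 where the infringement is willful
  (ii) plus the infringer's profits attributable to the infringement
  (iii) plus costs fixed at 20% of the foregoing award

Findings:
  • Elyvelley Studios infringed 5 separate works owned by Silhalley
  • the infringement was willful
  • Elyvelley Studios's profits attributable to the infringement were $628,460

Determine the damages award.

$901,932

Statutory damages: 5 × $8,210 = $41,050
Trebled: 3 × $41,050 = $123,150
Combined award: $123,150 + $628,460 = $751,610
Costs: 20% of $751,610 = $150,322
Award plus costs: $751,610 + $150,322 = $901,932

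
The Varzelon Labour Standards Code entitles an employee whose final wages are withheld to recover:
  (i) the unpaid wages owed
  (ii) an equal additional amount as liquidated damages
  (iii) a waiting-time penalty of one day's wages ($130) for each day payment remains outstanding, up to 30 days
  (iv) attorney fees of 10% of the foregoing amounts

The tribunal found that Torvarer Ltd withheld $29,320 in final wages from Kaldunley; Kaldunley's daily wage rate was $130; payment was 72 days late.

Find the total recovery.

Liquidated damages (equal amount): $29,320
Penalty days: min(72, 30) = 30
Waiting-time penalty: 30 × $130 = $3,900
Subtotal: $29,320 + $29,320 + $3,900 = $62,540
Attorney fees: 10% of $62,540 = $6,254
Total award: $62,540 + $6,254 = $68,794

$68,794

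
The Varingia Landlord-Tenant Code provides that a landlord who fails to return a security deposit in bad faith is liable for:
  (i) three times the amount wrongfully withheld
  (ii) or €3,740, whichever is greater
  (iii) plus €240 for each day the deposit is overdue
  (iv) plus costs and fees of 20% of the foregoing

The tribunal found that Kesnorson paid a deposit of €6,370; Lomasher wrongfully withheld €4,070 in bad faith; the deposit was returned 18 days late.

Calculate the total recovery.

Trebled: 3 × €4,070 = €12,210
Minimum €3,740: €12,210 meets the minimum, no increase.
Late-return penalty: 18 × €240 = €4,320
Damages plus late penalty: €12,210 + €4,320 = €16,530
Costs and fees: 20% of €16,530 = €3,306
Total recovery: €16,530 + €3,306 = €19,836

€19,836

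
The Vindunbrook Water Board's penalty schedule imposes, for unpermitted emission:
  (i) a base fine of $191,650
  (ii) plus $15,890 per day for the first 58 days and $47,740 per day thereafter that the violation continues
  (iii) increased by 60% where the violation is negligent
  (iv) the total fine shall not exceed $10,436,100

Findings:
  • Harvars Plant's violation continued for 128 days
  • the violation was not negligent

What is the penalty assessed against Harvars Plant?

$4,455,070

First 58 days: 58 × $15,890 = $921,620
Remaining days: (128 − 58) × $47,740 = $3,341,800
Per-day component: $921,620 + $3,341,800 = $4,263,420
Base plus per-day: $191,650 + $4,263,420 = $4,455,070
The violation was not negligent: no 60% increase.
Cap at $10,436,100: $4,455,070 is within the cap, no reduction.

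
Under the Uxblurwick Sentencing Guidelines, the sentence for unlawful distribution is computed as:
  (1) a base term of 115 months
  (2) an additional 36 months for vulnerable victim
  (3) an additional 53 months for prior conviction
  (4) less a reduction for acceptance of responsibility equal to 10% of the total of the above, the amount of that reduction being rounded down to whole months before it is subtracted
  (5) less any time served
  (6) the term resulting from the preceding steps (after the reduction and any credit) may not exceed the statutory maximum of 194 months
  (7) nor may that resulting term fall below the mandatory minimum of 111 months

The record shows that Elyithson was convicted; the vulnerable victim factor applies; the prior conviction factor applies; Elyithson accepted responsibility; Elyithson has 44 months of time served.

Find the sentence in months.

Sentence: 140 months

Vulnerable victim enhancement: +36 months
Prior conviction enhancement: +53 months
Adjusted term: 115 months + 36 months + 53 months = 204 months
Acceptance of responsibility reduction: 10% of 204 months = 20 months (rounded down)
After reduction: 204 − 20 = 184 months
Less time served: 184 months − 44 months = 140 months
Cap at 194 months: 140 months is within the cap, no reduction.
Minimum 111 months: 140 months meets the minimum, no increase.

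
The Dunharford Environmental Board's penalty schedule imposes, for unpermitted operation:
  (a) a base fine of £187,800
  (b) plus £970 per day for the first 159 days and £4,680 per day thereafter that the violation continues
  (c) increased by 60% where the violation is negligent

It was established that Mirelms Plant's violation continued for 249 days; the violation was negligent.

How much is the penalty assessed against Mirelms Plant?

Civil penalty: £1,221,168

First 159 days: 159 × £970 = £154,230
Remaining days: (249 − 159) × £4,680 = £421,200
Per-day component: £154,230 + £421,200 = £575,430
Base plus per-day: £187,800 + £575,430 = £763,230
Enhancement: 60% of £763,230 = £457,938
Enhanced fine: £763,230 + £457,938 = £1,221,168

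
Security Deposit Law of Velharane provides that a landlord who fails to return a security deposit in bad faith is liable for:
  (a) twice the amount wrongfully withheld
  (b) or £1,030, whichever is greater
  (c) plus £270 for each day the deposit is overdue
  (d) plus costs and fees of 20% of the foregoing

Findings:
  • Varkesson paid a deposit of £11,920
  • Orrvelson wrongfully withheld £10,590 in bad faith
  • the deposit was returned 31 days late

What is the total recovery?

Doubled: 2 × £10,590 = £21,180
Minimum £1,030: £21,180 meets the minimum, no increase.
Late-return penalty: 31 × £270 = £8,370
Damages plus late penalty: £21,180 + £8,370 = £29,550
Costs and fees: 20% of £29,550 = £5,910
Total recovery: £29,550 + £5,910 = £35,460

£35,460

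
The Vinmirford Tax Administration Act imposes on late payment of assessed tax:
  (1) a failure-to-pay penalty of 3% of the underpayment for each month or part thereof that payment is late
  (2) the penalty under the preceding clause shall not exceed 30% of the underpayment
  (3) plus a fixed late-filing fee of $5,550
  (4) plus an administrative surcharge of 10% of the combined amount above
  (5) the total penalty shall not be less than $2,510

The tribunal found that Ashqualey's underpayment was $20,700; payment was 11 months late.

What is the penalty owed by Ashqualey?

Accrued rate: 3% × 11 = 33%, capped at 30% → 30%
Failure-to-pay penalty: 30% of $20,700 = $6,210
Penalty before surcharge: $6,210 + $5,550 = $11,760
Administrative surcharge: 10% of $11,760 = $1,176
Total penalty: $11,760 + $1,176 = $12,936
Minimum $2,510: $12,936 meets the minimum, no increase.

Penalty: $12,936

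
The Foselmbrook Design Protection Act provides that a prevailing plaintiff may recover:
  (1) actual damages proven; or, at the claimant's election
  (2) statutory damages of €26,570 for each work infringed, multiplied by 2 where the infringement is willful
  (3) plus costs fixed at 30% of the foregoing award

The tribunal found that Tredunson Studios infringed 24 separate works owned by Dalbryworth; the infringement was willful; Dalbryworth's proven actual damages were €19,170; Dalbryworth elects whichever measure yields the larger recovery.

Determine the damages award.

Statutory damages: 24 × €26,570 = €637,680
Doubled: 2 × €637,680 = €1,275,360
Greater of actual damages (€19,170) or enhanced statutory damages (€1,275,360): €1,275,360
Costs: 30% of €1,275,360 = €382,608
Award plus costs: €1,275,360 + €382,608 = €1,657,968

€1,657,968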